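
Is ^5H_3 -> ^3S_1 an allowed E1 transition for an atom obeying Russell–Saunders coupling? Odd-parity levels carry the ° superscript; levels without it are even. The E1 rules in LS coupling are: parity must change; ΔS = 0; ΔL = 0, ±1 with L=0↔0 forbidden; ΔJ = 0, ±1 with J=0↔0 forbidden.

ΔL = 0, ±1 (not L=0↔0): L: 5 → 0, ΔL = -5 — ✗.
Parity must change: even → even — ✗.
ΔS = 0: S: 2 → 1 — ✗.
ΔJ = 0, ±1 (not J=0↔0): J: 3 → 1, ΔJ = -2 — ✗.
Rule(s) violated: parity, ΔS, ΔL, ΔJ.

forbidden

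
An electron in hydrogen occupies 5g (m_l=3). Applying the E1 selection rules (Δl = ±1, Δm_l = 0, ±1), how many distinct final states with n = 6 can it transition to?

E1 requires Δl = ±1, so l_f ∈ {3, 5}; with 0 ≤ l_f ≤ n_f−1 = 5, the allowed l_f values are {3, 5}.
For l_f = 3: m_f ∈ {m_i−1, m_i, m_i+1} ∩ [−3, 3] = {2, 3} → 2 states.
For l_f = 5: m_f ∈ {m_i−1, m_i, m_i+1} ∩ [−5, 5] = {2, 3, 4} → 3 states.
Total: 5.

5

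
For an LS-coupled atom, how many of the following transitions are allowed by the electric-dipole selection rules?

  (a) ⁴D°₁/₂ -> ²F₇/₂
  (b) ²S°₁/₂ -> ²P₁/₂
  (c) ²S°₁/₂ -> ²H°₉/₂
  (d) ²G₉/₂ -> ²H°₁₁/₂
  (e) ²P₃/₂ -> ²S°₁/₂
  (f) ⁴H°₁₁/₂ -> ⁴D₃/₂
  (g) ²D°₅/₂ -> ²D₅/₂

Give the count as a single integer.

4

(a) forbidden (ΔS, ΔJ fail)
(b) allowed
(c) forbidden (parity, ΔL, ΔJ fail)
(d) allowed
(e) allowed
(f) forbidden (ΔL, ΔJ fail)
(g) allowed
Total allowed: 4 of 7.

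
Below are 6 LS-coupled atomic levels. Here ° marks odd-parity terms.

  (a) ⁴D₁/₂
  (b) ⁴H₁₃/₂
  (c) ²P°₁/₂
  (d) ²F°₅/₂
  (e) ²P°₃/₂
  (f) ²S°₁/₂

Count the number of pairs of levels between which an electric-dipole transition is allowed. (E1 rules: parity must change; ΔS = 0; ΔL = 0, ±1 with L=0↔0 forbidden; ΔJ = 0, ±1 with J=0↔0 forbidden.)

(a)–(b): forbidden (parity, ΔL, ΔJ).
(a)–(c): forbidden (ΔS).
(a)–(d): forbidden (ΔS, ΔJ).
(a)–(e): forbidden (ΔS).
(a)–(f): forbidden (ΔS, ΔL).
(b)–(c): forbidden (ΔS, ΔL, ΔJ).
(b)–(d): forbidden (ΔS, ΔL, ΔJ).
(b)–(e): forbidden (ΔS, ΔL, ΔJ).
(b)–(f): forbidden (ΔS, ΔL, ΔJ).
(c)–(d): forbidden (parity, ΔL, ΔJ).
(c)–(e): forbidden (parity).
(c)–(f): forbidden (parity).
(d)–(e): forbidden (parity, ΔL).
(d)–(f): forbidden (parity, ΔL, ΔJ).
(e)–(f): forbidden (parity).
Allowed pairs: 0 of 15.

0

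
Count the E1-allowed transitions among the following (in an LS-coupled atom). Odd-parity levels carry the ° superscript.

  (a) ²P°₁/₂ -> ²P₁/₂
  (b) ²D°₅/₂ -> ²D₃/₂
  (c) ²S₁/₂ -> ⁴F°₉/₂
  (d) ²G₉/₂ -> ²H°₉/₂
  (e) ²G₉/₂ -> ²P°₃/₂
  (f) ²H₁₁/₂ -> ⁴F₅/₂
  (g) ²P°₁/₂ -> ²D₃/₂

4

(a) allowed
(b) allowed
(c) forbidden (ΔS, ΔL, ΔJ fail)
(d) allowed
(e) forbidden (ΔL, ΔJ fail)
(f) forbidden (parity, ΔS, ΔL, ΔJ fail)
(g) allowed
Total allowed: 4 of 7.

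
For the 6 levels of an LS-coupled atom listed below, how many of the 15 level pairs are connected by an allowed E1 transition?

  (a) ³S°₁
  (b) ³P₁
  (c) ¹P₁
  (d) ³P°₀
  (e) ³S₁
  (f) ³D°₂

(a)–(b): allowed.
(a)–(c): forbidden (ΔS).
(a)–(d): forbidden (parity).
(a)–(e): forbidden (ΔL).
(a)–(f): forbidden (parity, ΔL).
(b)–(c): forbidden (parity, ΔS).
(b)–(d): allowed.
(b)–(e): forbidden (parity).
(b)–(f): allowed.
(c)–(d): forbidden (ΔS).
(c)–(e): forbidden (parity, ΔS).
(c)–(f): forbidden (ΔS).
(d)–(e): allowed.
(d)–(f): forbidden (parity, ΔJ).
(e)–(f): forbidden (ΔL).
Allowed pairs: 4 of 15.

4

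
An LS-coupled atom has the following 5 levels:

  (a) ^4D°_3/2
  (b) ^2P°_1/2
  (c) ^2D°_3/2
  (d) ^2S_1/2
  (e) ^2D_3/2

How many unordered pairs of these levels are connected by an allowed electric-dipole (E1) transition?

3

(a)–(b): forbidden (parity, ΔS).
(a)–(c): forbidden (parity, ΔS).
(a)–(d): forbidden (ΔS, ΔL).
(a)–(e): forbidden (ΔS).
(b)–(c): forbidden (parity).
(b)–(d): allowed.
(b)–(e): allowed.
(c)–(d): forbidden (ΔL).
(c)–(e): allowed.
(d)–(e): forbidden (parity, ΔL).
Allowed pairs: 3 of 10.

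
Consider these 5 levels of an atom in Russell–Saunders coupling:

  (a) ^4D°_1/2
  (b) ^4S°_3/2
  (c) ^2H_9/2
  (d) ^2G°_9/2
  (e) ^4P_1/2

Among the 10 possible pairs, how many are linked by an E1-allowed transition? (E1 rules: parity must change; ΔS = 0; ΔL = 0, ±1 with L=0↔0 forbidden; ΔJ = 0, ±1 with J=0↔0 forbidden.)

3

(a)–(b): forbidden (parity, ΔL).
(a)–(c): forbidden (ΔS, ΔL, ΔJ).
(a)–(d): forbidden (parity, ΔS, ΔL, ΔJ).
(a)–(e): allowed.
(b)–(c): forbidden (ΔS, ΔL, ΔJ).
(b)–(d): forbidden (parity, ΔS, ΔL, ΔJ).
(b)–(e): allowed.
(c)–(d): allowed.
(c)–(e): forbidden (parity, ΔS, ΔL, ΔJ).
(d)–(e): forbidden (ΔS, ΔL, ΔJ).
Allowed pairs: 3 of 10.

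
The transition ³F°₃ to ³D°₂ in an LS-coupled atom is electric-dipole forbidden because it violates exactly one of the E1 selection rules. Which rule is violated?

Initial level: S=1, L=3, J=3, parity odd. Final level: S=1, L=2, J=2, parity odd.
Parity must change: odd → odd — fails.
ΔS = 0: S: 1 → 1 — ok.
ΔJ = 0, ±1 (not J=0↔0): J: 3 → 2, ΔJ = -1 — ok.
ΔL = 0, ±1 (not L=0↔0): L: 3 → 2, ΔL = -1 — ok.

parity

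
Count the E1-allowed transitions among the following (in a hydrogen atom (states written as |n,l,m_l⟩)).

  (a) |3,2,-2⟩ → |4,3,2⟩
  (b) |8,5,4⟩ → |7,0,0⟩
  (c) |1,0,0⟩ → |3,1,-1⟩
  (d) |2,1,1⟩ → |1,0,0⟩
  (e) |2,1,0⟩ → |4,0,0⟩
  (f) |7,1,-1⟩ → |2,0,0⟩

4

(a) forbidden — Δm_l = +4 (E1 requires Δm_l = 0, ±1)
(b) forbidden — Δl = -5 (E1 requires Δl = ±1); Δm_l = -4 (E1 requires Δm_l = 0, ±1)
(c) allowed
(d) allowed
(e) allowed
(f) allowed
Total allowed: 4 of 6.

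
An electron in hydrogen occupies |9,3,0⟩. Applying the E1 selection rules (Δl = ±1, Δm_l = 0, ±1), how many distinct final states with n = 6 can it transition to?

6

E1 requires Δl = ±1, so l_f ∈ {2, 4}; with 0 ≤ l_f ≤ n_f−1 = 5, the allowed l_f values are {2, 4}.
For l_f = 2: m_f ∈ {m_i−1, m_i, m_i+1} ∩ [−2, 2] = {-1, 0, 1} → 3 states.
For l_f = 4: m_f ∈ {m_i−1, m_i, m_i+1} ∩ [−4, 4] = {-1, 0, 1} → 3 states.
Total: 6.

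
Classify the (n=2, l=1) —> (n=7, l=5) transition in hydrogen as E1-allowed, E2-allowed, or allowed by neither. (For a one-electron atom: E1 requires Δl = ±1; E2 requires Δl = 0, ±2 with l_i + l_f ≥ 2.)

neither

Δl = 5 − 1 = +4; l_i + l_f = 6.
E1 (Δl = ±1): not satisfied.
E2 (Δl = 0,±2, l_i+l_f ≥ 2): not satisfied.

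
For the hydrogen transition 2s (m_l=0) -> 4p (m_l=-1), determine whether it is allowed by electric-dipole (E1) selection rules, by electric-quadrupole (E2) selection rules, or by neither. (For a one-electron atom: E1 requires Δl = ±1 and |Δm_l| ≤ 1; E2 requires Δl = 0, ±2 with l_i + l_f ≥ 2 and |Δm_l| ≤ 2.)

Δl = 1 − 0 = +1; l_i + l_f = 1.
Δm_l = -1.
E1 (Δl = ±1, |Δm_l| ≤ 1): satisfied.
E2 (Δl = 0,±2, l_i+l_f ≥ 2, |Δm_l| ≤ 2): not satisfied.

E1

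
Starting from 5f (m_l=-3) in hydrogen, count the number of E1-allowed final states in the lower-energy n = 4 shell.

E1 requires Δl = ±1, so l_f ∈ {2, 4}; with 0 ≤ l_f ≤ n_f−1 = 3, the allowed l_f values are {2}.
For l_f = 2: m_f ∈ {m_i−1, m_i, m_i+1} ∩ [−2, 2] = {-2} → 1 state.
Total: 1.

1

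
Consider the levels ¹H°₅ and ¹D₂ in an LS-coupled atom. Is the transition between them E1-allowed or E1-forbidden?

Reading off the term symbols: S 0→0, L 5→2, J 5→2, parity odd→even.
ΔS = 0: S: 0 → 0 — passes.
ΔJ = 0, ±1 (not J=0↔0): J: 5 → 2, ΔJ = -3 — fails.
Parity must change: odd → even — passes.
ΔL = 0, ±1 (not L=0↔0): L: 5 → 2, ΔL = -3 — fails.
Rule(s) violated: ΔL, ΔJ.

forbidden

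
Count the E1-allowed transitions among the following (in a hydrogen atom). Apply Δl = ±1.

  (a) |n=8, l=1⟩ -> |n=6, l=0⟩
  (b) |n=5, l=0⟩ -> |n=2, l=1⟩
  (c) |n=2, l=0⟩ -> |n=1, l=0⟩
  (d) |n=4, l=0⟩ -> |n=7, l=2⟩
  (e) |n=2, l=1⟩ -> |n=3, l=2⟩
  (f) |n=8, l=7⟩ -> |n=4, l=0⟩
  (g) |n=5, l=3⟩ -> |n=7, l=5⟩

(a) allowed
(b) allowed
(c) forbidden — Δl = +0 (E1 requires Δl = ±1)
(d) forbidden — Δl = +2 (E1 requires Δl = ±1)
(e) allowed
(f) forbidden — Δl = -7 (E1 requires Δl = ±1)
(g) forbidden — Δl = +2 (E1 requires Δl = ±1)
Total allowed: 3 of 7.

3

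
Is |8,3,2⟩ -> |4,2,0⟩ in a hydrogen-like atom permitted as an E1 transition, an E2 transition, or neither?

Δl = 2 − 3 = -1; l_i + l_f = 5.
Δm_l = -2.
E1 (Δl = ±1, |Δm_l| ≤ 1): not satisfied.
E2 (Δl = 0,±2, l_i+l_f ≥ 2, |Δm_l| ≤ 2): not satisfied.

neither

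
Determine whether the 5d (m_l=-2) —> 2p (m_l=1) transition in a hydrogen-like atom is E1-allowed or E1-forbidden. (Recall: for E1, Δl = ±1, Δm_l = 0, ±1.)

forbidden

Initial l = 2, final l = 1, so Δl = -1. E1 requires Δl = ±1: ✓.
m_l: -2 → 1 (Δm_l = +3). |Δm_l| ≤ 1 ✗.
The transition is electric-dipole forbidden.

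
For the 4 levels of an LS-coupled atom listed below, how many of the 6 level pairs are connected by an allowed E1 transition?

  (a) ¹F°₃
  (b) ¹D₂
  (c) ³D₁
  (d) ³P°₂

(a)–(b): allowed.
(a)–(c): forbidden (ΔS, ΔJ).
(a)–(d): forbidden (parity, ΔS, ΔL).
(b)–(c): forbidden (parity, ΔS).
(b)–(d): forbidden (ΔS).
(c)–(d): allowed.
Allowed pairs: 2 of 6.

2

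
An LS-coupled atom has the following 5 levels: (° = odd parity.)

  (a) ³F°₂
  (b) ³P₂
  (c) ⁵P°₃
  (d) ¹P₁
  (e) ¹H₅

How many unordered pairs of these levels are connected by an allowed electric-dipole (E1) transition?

(a)–(b): forbidden (ΔL).
(a)–(c): forbidden (parity, ΔS, ΔL).
(a)–(d): forbidden (ΔS, ΔL).
(a)–(e): forbidden (ΔS, ΔL, ΔJ).
(b)–(c): forbidden (ΔS).
(b)–(d): forbidden (parity, ΔS).
(b)–(e): forbidden (parity, ΔS, ΔL, ΔJ).
(c)–(d): forbidden (ΔS, ΔJ).
(c)–(e): forbidden (ΔS, ΔL, ΔJ).
(d)–(e): forbidden (parity, ΔL, ΔJ).
Allowed pairs: 0 of 10.

0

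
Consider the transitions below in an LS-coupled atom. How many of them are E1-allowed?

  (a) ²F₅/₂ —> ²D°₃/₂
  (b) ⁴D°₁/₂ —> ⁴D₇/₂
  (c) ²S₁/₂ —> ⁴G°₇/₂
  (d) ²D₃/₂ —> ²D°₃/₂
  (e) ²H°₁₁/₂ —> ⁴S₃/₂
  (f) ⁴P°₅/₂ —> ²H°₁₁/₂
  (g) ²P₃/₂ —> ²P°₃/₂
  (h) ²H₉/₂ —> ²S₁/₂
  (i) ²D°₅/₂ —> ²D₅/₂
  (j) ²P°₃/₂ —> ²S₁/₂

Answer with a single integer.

5

(a) allowed
(b) forbidden (ΔJ fails)
(c) forbidden (ΔS, ΔL, ΔJ fail)
(d) allowed
(e) forbidden (ΔS, ΔL, ΔJ fail)
(f) forbidden (parity, ΔS, ΔL, ΔJ fail)
(g) allowed
(h) forbidden (parity, ΔL, ΔJ fail)
(i) allowed
(j) allowed
Total allowed: 5 of 10.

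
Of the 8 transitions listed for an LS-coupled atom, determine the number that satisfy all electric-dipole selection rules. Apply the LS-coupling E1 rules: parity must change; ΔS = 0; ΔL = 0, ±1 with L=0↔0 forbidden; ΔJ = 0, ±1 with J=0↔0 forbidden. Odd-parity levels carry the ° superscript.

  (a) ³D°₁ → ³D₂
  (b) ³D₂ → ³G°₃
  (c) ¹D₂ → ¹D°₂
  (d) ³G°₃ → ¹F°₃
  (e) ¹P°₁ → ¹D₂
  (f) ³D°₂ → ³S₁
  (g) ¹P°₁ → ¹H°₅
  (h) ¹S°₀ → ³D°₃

(a) allowed
(b) forbidden (ΔL fails)
(c) allowed
(d) forbidden (parity, ΔS fail)
(e) allowed
(f) forbidden (ΔL fails)
(g) forbidden (parity, ΔL, ΔJ fail)
(h) forbidden (parity, ΔS, ΔL, ΔJ fail)
Total allowed: 3 of 8.

3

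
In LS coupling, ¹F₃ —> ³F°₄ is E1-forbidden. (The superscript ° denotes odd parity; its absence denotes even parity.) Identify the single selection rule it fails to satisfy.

Reading off the term symbols: S 0→1, L 3→3, J 3→4, parity even→odd.
ΔJ = 0, ±1 (not J=0↔0): J: 3 → 4, ΔJ = +1 — passes.
ΔS = 0: S: 0 → 1 — fails.
ΔL = 0, ±1 (not L=0↔0): L: 3 → 3, ΔL = +0 — passes.
Parity must change: even → odd — passes.

the ΔS = 0 rule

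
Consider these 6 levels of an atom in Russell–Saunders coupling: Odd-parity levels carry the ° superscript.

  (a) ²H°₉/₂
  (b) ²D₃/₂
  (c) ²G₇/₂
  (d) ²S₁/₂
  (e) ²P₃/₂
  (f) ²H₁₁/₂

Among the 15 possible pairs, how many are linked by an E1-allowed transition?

2

(a)–(b): forbidden (ΔL, ΔJ).
(a)–(c): allowed.
(a)–(d): forbidden (ΔL, ΔJ).
(a)–(e): forbidden (ΔL, ΔJ).
(a)–(f): allowed.
(b)–(c): forbidden (parity, ΔL, ΔJ).
(b)–(d): forbidden (parity, ΔL).
(b)–(e): forbidden (parity).
(b)–(f): forbidden (parity, ΔL, ΔJ).
(c)–(d): forbidden (parity, ΔL, ΔJ).
(c)–(e): forbidden (parity, ΔL, ΔJ).
(c)–(f): forbidden (parity, ΔJ).
(d)–(e): forbidden (parity).
(d)–(f): forbidden (parity, ΔL, ΔJ).
(e)–(f): forbidden (parity, ΔL, ΔJ).
Allowed pairs: 2 of 15.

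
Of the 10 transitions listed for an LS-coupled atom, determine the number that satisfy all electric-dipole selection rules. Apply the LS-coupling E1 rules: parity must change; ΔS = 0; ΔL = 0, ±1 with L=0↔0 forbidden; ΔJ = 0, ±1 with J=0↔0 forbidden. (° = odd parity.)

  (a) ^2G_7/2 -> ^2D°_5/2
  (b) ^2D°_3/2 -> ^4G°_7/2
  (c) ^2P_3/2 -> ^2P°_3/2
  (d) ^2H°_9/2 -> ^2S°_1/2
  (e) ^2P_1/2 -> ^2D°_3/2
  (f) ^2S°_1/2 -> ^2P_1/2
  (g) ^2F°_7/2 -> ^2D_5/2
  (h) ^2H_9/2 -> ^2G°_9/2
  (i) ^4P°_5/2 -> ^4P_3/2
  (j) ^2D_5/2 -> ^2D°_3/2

(a) forbidden (ΔL fails)
(b) forbidden (parity, ΔS, ΔL, ΔJ fail)
(c) allowed
(d) forbidden (parity, ΔL, ΔJ fail)
(e) allowed
(f) allowed
(g) allowed
(h) allowed
(i) allowed
(j) allowed
Total allowed: 7 of 10.

7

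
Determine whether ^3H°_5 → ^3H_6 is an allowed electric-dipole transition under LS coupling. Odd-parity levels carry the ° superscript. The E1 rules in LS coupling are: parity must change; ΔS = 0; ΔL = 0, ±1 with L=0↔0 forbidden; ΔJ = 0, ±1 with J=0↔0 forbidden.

Reading off the term symbols: S 1→1, L 5→5, J 5→6, parity odd→even.
Parity must change: odd → even — passes.
ΔS = 0: S: 1 → 1 — passes.
ΔL = 0, ±1 (not L=0↔0): L: 5 → 5, ΔL = +0 — passes.
ΔJ = 0, ±1 (not J=0↔0): J: 5 → 6, ΔJ = +1 — passes.
All four E1 rules are satisfied.

allowed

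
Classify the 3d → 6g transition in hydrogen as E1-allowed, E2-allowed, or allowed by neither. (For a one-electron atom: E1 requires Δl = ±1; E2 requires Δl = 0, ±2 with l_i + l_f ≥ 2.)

Δl = 4 − 2 = +2; l_i + l_f = 6.
E1 (Δl = ±1): not satisfied.
E2 (Δl = 0,±2, l_i+l_f ≥ 2): satisfied.

E2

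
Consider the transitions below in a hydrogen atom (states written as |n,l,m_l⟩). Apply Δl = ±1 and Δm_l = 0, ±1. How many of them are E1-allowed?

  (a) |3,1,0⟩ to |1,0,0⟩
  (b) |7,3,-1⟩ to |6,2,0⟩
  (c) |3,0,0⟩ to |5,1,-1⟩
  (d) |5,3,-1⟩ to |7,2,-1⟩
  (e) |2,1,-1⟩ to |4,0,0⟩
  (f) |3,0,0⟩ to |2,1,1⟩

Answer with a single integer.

(a) allowed
(b) allowed
(c) allowed
(d) allowed
(e) allowed
(f) allowed
Total allowed: 6 of 6.

6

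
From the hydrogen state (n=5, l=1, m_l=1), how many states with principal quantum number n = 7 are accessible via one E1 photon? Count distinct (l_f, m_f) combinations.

E1 requires Δl = ±1, so l_f ∈ {0, 2}; with 0 ≤ l_f ≤ n_f−1 = 6, the allowed l_f values are {0, 2}.
For l_f = 0: m_f ∈ {m_i−1, m_i, m_i+1} ∩ [−0, 0] = {0} → 1 state.
For l_f = 2: m_f ∈ {m_i−1, m_i, m_i+1} ∩ [−2, 2] = {0, 1, 2} → 3 states.
Total: 4.

4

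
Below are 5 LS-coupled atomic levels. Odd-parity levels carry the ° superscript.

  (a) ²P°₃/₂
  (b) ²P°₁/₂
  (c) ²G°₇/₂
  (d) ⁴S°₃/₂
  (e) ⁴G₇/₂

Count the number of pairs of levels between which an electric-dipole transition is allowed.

0

(a)–(b): forbidden (parity).
(a)–(c): forbidden (parity, ΔL, ΔJ).
(a)–(d): forbidden (parity, ΔS).
(a)–(e): forbidden (ΔS, ΔL, ΔJ).
(b)–(c): forbidden (parity, ΔL, ΔJ).
(b)–(d): forbidden (parity, ΔS).
(b)–(e): forbidden (ΔS, ΔL, ΔJ).
(c)–(d): forbidden (parity, ΔS, ΔL, ΔJ).
(c)–(e): forbidden (ΔS).
(d)–(e): forbidden (ΔL, ΔJ).
Allowed pairs: 0 of 10.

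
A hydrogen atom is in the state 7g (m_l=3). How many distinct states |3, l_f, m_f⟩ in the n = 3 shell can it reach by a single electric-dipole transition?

E1 requires l_f ∈ {3, 5}, but neither lies in [0, 2], so no final state is reachable.
Total: 0.

0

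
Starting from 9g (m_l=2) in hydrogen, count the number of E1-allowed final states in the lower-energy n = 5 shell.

E1 requires Δl = ±1, so l_f ∈ {3, 5}; with 0 ≤ l_f ≤ n_f−1 = 4, the allowed l_f values are {3}.
For l_f = 3: m_f ∈ {m_i−1, m_i, m_i+1} ∩ [−3, 3] = {1, 2, 3} → 3 states.
Total: 3.

3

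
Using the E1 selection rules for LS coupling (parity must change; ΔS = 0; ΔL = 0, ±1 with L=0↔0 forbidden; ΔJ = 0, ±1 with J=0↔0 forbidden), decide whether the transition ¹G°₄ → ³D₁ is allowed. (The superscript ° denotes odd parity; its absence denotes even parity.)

forbidden

ΔL = 0, ±1 (not L=0↔0): L: 4 → 2, ΔL = -2 — fails.
ΔS = 0: S: 0 → 1 — fails.
Parity must change: odd → even — passes.
ΔJ = 0, ±1 (not J=0↔0): J: 4 → 1, ΔJ = -3 — fails.
Rule(s) violated: ΔS, ΔL, ΔJ.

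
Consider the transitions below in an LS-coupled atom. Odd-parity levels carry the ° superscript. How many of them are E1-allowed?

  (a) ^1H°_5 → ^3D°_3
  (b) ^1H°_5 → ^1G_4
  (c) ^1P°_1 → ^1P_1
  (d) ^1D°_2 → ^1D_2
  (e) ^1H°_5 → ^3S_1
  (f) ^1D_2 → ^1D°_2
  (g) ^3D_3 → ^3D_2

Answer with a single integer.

4

(a) forbidden (parity, ΔS, ΔL, ΔJ fail)
(b) allowed
(c) allowed
(d) allowed
(e) forbidden (ΔS, ΔL, ΔJ fail)
(f) allowed
(g) forbidden (parity fails)
Total allowed: 4 of 7.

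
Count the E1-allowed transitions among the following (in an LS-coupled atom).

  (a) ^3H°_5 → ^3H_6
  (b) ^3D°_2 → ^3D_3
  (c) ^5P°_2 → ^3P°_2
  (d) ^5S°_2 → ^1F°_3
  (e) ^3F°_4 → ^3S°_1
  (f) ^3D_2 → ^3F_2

2

(a) allowed
(b) allowed
(c) forbidden (parity, ΔS fail)
(d) forbidden (parity, ΔS, ΔL fail)
(e) forbidden (parity, ΔL, ΔJ fail)
(f) forbidden (parity fails)
Total allowed: 2 of 6.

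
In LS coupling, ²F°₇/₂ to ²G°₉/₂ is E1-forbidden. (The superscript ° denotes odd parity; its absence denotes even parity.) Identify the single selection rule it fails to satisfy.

Parity must change: odd → odd — ✗.
ΔS = 0: S: 1/2 → 1/2 — ✓.
ΔL = 0, ±1 (not L=0↔0): L: 3 → 4, ΔL = +1 — ✓.
ΔJ = 0, ±1 (not J=0↔0): J: 7/2 → 9/2, ΔJ = +1 — ✓.

parity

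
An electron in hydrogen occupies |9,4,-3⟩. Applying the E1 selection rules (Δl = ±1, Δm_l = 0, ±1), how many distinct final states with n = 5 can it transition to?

2

E1 requires Δl = ±1, so l_f ∈ {3, 5}; with 0 ≤ l_f ≤ n_f−1 = 4, the allowed l_f values are {3}.
For l_f = 3: m_f ∈ {m_i−1, m_i, m_i+1} ∩ [−3, 3] = {-3, -2} → 2 states.
Total: 2.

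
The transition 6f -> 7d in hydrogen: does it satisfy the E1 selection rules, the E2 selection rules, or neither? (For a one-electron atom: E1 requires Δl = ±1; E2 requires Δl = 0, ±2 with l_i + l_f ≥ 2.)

Δl = 2 − 3 = -1; l_i + l_f = 5.
E1 (Δl = ±1): satisfied.
E2 (Δl = 0,±2, l_i+l_f ≥ 2): not satisfied.

E1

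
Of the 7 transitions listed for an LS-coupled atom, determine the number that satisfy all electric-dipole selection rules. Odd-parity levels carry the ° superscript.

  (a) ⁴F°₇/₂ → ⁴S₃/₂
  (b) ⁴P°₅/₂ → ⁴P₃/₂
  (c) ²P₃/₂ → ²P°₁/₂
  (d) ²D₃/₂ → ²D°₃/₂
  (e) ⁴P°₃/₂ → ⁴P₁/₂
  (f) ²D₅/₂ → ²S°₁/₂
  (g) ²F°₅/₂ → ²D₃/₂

5

(a) forbidden (ΔL, ΔJ fail)
(b) allowed
(c) allowed
(d) allowed
(e) allowed
(f) forbidden (ΔL, ΔJ fail)
(g) allowed
Total allowed: 5 of 7.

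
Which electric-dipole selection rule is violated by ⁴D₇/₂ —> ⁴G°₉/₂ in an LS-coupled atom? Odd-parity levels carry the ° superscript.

Reading off the term symbols: S 3/2→3/2, L 2→4, J 7/2→9/2, parity even→odd.
Parity must change: even → odd — ✓.
ΔS = 0: S: 3/2 → 3/2 — ✓.
ΔL = 0, ±1 (not L=0↔0): L: 2 → 4, ΔL = +2 — ✗.
ΔJ = 0, ±1 (not J=0↔0): J: 7/2 → 9/2, ΔJ = +1 — ✓.

the ΔL = 0, ±1 rule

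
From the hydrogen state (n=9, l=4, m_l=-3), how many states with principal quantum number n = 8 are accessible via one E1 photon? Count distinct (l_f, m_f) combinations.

E1 requires Δl = ±1, so l_f ∈ {3, 5}; with 0 ≤ l_f ≤ n_f−1 = 7, the allowed l_f values are {3, 5}.
For l_f = 3: m_f ∈ {m_i−1, m_i, m_i+1} ∩ [−3, 3] = {-3, -2} → 2 states.
For l_f = 5: m_f ∈ {m_i−1, m_i, m_i+1} ∩ [−5, 5] = {-4, -3, -2} → 3 states.
Total: 5.

5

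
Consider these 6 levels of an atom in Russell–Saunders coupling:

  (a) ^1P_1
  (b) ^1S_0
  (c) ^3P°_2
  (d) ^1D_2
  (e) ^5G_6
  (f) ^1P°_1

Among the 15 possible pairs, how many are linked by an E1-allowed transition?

(a)–(b): forbidden (parity).
(a)–(c): forbidden (ΔS).
(a)–(d): forbidden (parity).
(a)–(e): forbidden (parity, ΔS, ΔL, ΔJ).
(a)–(f): allowed.
(b)–(c): forbidden (ΔS, ΔJ).
(b)–(d): forbidden (parity, ΔL, ΔJ).
(b)–(e): forbidden (parity, ΔS, ΔL, ΔJ).
(b)–(f): allowed.
(c)–(d): forbidden (ΔS).
(c)–(e): forbidden (ΔS, ΔL, ΔJ).
(c)–(f): forbidden (parity, ΔS).
(d)–(e): forbidden (parity, ΔS, ΔL, ΔJ).
(d)–(f): allowed.
(e)–(f): forbidden (ΔS, ΔL, ΔJ).
Allowed pairs: 3 of 15.

3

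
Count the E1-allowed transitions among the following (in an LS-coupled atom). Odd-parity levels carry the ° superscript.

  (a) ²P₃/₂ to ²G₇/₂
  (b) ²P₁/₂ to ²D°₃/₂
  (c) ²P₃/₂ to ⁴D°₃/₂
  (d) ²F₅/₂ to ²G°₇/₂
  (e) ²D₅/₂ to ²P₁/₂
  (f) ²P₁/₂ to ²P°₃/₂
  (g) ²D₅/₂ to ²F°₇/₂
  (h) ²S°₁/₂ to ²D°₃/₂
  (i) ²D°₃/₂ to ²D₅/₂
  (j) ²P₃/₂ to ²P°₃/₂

(a) forbidden (parity, ΔL, ΔJ fail)
(b) allowed
(c) forbidden (ΔS fails)
(d) allowed
(e) forbidden (parity, ΔJ fail)
(f) allowed
(g) allowed
(h) forbidden (parity, ΔL fail)
(i) allowed
(j) allowed
Total allowed: 6 of 10.

6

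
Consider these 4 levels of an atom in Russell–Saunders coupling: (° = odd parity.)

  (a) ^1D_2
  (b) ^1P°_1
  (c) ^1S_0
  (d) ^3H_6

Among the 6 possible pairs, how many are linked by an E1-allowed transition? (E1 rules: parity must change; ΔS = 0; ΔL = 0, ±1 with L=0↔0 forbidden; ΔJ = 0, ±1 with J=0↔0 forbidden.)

2

(a)–(b): allowed.
(a)–(c): forbidden (parity, ΔL, ΔJ).
(a)–(d): forbidden (parity, ΔS, ΔL, ΔJ).
(b)–(c): allowed.
(b)–(d): forbidden (ΔS, ΔL, ΔJ).
(c)–(d): forbidden (parity, ΔS, ΔL, ΔJ).
Allowed pairs: 2 of 6.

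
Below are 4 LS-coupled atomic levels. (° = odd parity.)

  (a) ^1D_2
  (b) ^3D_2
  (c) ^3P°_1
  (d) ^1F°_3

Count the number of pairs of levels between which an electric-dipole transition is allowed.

(a)–(b): forbidden (parity, ΔS).
(a)–(c): forbidden (ΔS).
(a)–(d): allowed.
(b)–(c): allowed.
(b)–(d): forbidden (ΔS).
(c)–(d): forbidden (parity, ΔS, ΔL, ΔJ).
Allowed pairs: 2 of 6.

2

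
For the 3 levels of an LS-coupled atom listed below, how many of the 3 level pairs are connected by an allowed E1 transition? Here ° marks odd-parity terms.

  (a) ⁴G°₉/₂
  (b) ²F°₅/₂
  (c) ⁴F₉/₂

1

(a)–(b): forbidden (parity, ΔS, ΔJ).
(a)–(c): allowed.
(b)–(c): forbidden (ΔS, ΔJ).
Allowed pairs: 1 of 3.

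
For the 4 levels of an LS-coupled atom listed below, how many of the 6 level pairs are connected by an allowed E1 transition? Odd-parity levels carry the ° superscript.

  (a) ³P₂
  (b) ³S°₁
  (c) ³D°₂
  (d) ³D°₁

3

(a)–(b): allowed.
(a)–(c): allowed.
(a)–(d): allowed.
(b)–(c): forbidden (parity, ΔL).
(b)–(d): forbidden (parity, ΔL).
(c)–(d): forbidden (parity).
Allowed pairs: 3 of 6.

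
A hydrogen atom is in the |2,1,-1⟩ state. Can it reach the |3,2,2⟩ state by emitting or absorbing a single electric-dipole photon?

Δl = 2 − 1 = +1; the E1 rule Δl = ±1 is satisfied.
Δm_l = 2 − (-1) = +3. E1 requires Δm_l = 0, ±1: violated.
The transition is electric-dipole forbidden.

forbidden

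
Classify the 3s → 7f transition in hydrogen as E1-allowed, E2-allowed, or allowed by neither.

neither

Δl = 3 − 0 = +3; l_i + l_f = 3.
E1 (Δl = ±1): not satisfied.
E2 (Δl = 0,±2, l_i+l_f ≥ 2): not satisfied.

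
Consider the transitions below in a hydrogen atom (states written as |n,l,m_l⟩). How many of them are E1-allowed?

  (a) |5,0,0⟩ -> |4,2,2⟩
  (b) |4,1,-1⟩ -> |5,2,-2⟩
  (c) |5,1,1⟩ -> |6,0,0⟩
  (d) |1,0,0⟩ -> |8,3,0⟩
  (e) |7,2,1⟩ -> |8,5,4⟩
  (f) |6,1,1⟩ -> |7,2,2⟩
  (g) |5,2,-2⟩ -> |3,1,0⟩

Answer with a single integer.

3

(a) forbidden — Δl = +2 (E1 requires Δl = ±1); Δm_l = +2 (E1 requires Δm_l = 0, ±1)
(b) allowed
(c) allowed
(d) forbidden — Δl = +3 (E1 requires Δl = ±1)
(e) forbidden — Δl = +3 (E1 requires Δl = ±1); Δm_l = +3 (E1 requires Δm_l = 0, ±1)
(f) allowed
(g) forbidden — Δm_l = +2 (E1 requires Δm_l = 0, ±1)
Total allowed: 3 of 7.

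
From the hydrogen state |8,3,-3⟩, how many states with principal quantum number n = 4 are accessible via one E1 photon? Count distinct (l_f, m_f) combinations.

1

E1 requires Δl = ±1, so l_f ∈ {2, 4}; with 0 ≤ l_f ≤ n_f−1 = 3, the allowed l_f values are {2}.
For l_f = 2: m_f ∈ {m_i−1, m_i, m_i+1} ∩ [−2, 2] = {-2} → 1 state.
Total: 1.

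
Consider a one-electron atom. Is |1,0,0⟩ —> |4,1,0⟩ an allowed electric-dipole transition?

allowed

Δl = 1 − 0 = +1; the E1 rule Δl = ±1 is ok.
m_l: 0 → 0 (Δm_l = +0). |Δm_l| ≤ 1 ok.
All E1 selection rules are satisfied.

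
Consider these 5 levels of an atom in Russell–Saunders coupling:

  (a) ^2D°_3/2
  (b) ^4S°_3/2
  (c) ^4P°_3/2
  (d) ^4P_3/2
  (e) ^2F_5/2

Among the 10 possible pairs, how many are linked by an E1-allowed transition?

(a)–(b): forbidden (parity, ΔS, ΔL).
(a)–(c): forbidden (parity, ΔS).
(a)–(d): forbidden (ΔS).
(a)–(e): allowed.
(b)–(c): forbidden (parity).
(b)–(d): allowed.
(b)–(e): forbidden (ΔS, ΔL).
(c)–(d): allowed.
(c)–(e): forbidden (ΔS, ΔL).
(d)–(e): forbidden (parity, ΔS, ΔL).
Allowed pairs: 3 of 10.

3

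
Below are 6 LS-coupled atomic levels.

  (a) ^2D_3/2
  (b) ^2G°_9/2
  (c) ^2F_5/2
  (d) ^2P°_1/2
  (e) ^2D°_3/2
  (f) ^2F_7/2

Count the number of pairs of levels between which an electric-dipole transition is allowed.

4

(a)–(b): forbidden (ΔL, ΔJ).
(a)–(c): forbidden (parity).
(a)–(d): allowed.
(a)–(e): allowed.
(a)–(f): forbidden (parity, ΔJ).
(b)–(c): forbidden (ΔJ).
(b)–(d): forbidden (parity, ΔL, ΔJ).
(b)–(e): forbidden (parity, ΔL, ΔJ).
(b)–(f): allowed.
(c)–(d): forbidden (ΔL, ΔJ).
(c)–(e): allowed.
(c)–(f): forbidden (parity).
(d)–(e): forbidden (parity).
(d)–(f): forbidden (ΔL, ΔJ).
(e)–(f): forbidden (ΔJ).
Allowed pairs: 4 of 15.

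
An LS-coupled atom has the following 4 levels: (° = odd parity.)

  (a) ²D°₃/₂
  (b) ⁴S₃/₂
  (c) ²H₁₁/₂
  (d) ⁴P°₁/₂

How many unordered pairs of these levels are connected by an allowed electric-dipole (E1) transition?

1

(a)–(b): forbidden (ΔS, ΔL).
(a)–(c): forbidden (ΔL, ΔJ).
(a)–(d): forbidden (parity, ΔS).
(b)–(c): forbidden (parity, ΔS, ΔL, ΔJ).
(b)–(d): allowed.
(c)–(d): forbidden (ΔS, ΔL, ΔJ).
Allowed pairs: 1 of 6.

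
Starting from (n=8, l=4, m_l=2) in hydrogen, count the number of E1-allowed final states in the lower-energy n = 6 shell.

6

E1 requires Δl = ±1, so l_f ∈ {3, 5}; with 0 ≤ l_f ≤ n_f−1 = 5, the allowed l_f values are {3, 5}.
For l_f = 3: m_f ∈ {m_i−1, m_i, m_i+1} ∩ [−3, 3] = {1, 2, 3} → 3 states.
For l_f = 5: m_f ∈ {m_i−1, m_i, m_i+1} ∩ [−5, 5] = {1, 2, 3} → 3 states.
Total: 6.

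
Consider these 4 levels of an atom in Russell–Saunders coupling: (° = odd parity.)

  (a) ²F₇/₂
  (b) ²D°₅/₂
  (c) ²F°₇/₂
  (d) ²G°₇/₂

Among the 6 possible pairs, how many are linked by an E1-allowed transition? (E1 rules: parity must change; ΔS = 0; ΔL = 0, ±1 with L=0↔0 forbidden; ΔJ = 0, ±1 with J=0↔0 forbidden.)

(a)–(b): allowed.
(a)–(c): allowed.
(a)–(d): allowed.
(b)–(c): forbidden (parity).
(b)–(d): forbidden (parity, ΔL).
(c)–(d): forbidden (parity).
Allowed pairs: 3 of 6.

3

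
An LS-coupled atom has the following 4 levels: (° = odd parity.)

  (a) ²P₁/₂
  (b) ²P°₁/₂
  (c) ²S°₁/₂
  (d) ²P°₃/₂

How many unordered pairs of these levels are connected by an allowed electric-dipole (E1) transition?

(a)–(b): allowed.
(a)–(c): allowed.
(a)–(d): allowed.
(b)–(c): forbidden (parity).
(b)–(d): forbidden (parity).
(c)–(d): forbidden (parity).
Allowed pairs: 3 of 6.

3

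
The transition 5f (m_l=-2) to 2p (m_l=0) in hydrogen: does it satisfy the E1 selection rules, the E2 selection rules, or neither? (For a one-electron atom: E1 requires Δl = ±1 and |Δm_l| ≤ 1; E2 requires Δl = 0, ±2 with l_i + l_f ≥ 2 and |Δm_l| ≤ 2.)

E2

Δl = 1 − 3 = -2; l_i + l_f = 4.
Δm_l = +2.
E1 (Δl = ±1, |Δm_l| ≤ 1): not satisfied.
E2 (Δl = 0,±2, l_i+l_f ≥ 2, |Δm_l| ≤ 2): satisfied.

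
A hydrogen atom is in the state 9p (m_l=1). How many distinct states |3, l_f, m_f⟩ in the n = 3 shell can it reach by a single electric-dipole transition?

E1 requires Δl = ±1, so l_f ∈ {0, 2}; with 0 ≤ l_f ≤ n_f−1 = 2, the allowed l_f values are {0, 2}.
For l_f = 0: m_f ∈ {m_i−1, m_i, m_i+1} ∩ [−0, 0] = {0} → 1 state.
For l_f = 2: m_f ∈ {m_i−1, m_i, m_i+1} ∩ [−2, 2] = {0, 1, 2} → 3 states.
Total: 4.

4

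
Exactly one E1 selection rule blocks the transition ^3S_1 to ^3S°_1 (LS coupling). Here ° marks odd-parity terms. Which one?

the L=0 ↔ L=0 exclusion

Initial level: S=1, L=0, J=1, parity even. Final level: S=1, L=0, J=1, parity odd.
ΔS = 0: S: 1 → 1 — ✓.
Parity must change: even → odd — ✓.
ΔJ = 0, ±1 (not J=0↔0): J: 1 → 1, ΔJ = +0 — ✓.
ΔL = 0, ±1 (not L=0↔0): L: 0 → 0, ΔL = +0 — ✗.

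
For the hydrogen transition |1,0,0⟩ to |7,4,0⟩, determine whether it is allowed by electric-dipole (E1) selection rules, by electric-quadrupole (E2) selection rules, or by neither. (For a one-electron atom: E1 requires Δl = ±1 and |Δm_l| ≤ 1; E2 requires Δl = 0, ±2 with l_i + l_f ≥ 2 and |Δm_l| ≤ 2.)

neither

Δl = 4 − 0 = +4; l_i + l_f = 4.
Δm_l = +0.
E1 (Δl = ±1, |Δm_l| ≤ 1): not satisfied.
E2 (Δl = 0,±2, l_i+l_f ≥ 2, |Δm_l| ≤ 2): not satisfied.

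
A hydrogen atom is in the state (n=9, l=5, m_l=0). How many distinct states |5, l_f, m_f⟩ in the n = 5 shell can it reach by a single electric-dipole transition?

3

E1 requires Δl = ±1, so l_f ∈ {4, 6}; with 0 ≤ l_f ≤ n_f−1 = 4, the allowed l_f values are {4}.
For l_f = 4: m_f ∈ {m_i−1, m_i, m_i+1} ∩ [−4, 4] = {-1, 0, 1} → 3 states.
Total: 3.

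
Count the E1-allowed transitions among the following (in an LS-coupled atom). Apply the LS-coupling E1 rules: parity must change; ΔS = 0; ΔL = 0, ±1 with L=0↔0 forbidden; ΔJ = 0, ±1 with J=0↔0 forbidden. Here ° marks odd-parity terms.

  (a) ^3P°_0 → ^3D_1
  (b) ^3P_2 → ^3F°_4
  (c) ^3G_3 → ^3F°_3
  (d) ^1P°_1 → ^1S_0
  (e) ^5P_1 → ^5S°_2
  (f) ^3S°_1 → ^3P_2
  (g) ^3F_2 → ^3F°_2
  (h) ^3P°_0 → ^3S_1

(a) allowed
(b) forbidden (ΔL, ΔJ fail)
(c) allowed
(d) allowed
(e) allowed
(f) allowed
(g) allowed
(h) allowed
Total allowed: 7 of 8.

7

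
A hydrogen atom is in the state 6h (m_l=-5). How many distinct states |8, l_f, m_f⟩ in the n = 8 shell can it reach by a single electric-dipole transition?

E1 requires Δl = ±1, so l_f ∈ {4, 6}; with 0 ≤ l_f ≤ n_f−1 = 7, the allowed l_f values are {4, 6}.
For l_f = 4: m_f ∈ {m_i−1, m_i, m_i+1} ∩ [−4, 4] = {-4} → 1 state.
For l_f = 6: m_f ∈ {m_i−1, m_i, m_i+1} ∩ [−6, 6] = {-6, -5, -4} → 3 states.
Total: 4.

4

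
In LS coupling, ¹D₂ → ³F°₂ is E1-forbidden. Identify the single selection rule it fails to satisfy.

Initial level: S=0, L=2, J=2, parity even. Final level: S=1, L=3, J=2, parity odd.
Parity must change: even → odd — ✓.
ΔS = 0: S: 0 → 1 — ✗.
ΔL = 0, ±1 (not L=0↔0): L: 2 → 3, ΔL = +1 — ✓.
ΔJ = 0, ±1 (not J=0↔0): J: 2 → 2, ΔJ = +0 — ✓.

the ΔS = 0 rule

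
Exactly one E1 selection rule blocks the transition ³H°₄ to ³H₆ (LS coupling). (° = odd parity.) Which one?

the ΔJ = 0, ±1 rule

Initial level: S=1, L=5, J=4, parity odd. Final level: S=1, L=5, J=6, parity even.
Parity must change: odd → even — passes.
ΔS = 0: S: 1 → 1 — passes.
ΔL = 0, ±1 (not L=0↔0): L: 5 → 5, ΔL = +0 — passes.
ΔJ = 0, ±1 (not J=0↔0): J: 4 → 6, ΔJ = +2 — fails.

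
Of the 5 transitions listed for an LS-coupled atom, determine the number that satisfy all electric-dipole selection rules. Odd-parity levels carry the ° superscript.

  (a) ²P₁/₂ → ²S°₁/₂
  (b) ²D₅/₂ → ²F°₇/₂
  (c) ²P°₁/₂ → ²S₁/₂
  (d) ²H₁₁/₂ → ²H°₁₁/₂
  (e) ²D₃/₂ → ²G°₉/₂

4

(a) allowed
(b) allowed
(c) allowed
(d) allowed
(e) forbidden (ΔL, ΔJ fail)
Total allowed: 4 of 5.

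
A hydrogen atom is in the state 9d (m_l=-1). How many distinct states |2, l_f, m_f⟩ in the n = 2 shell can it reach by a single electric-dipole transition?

2

E1 requires Δl = ±1, so l_f ∈ {1, 3}; with 0 ≤ l_f ≤ n_f−1 = 1, the allowed l_f values are {1}.
For l_f = 1: m_f ∈ {m_i−1, m_i, m_i+1} ∩ [−1, 1] = {-1, 0} → 2 states.
Total: 2.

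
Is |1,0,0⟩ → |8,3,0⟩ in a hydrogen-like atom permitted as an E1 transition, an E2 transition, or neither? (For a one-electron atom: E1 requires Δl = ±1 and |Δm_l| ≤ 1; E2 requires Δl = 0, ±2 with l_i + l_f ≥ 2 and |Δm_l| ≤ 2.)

Δl = 3 − 0 = +3; l_i + l_f = 3.
Δm_l = +0.
E1 (Δl = ±1, |Δm_l| ≤ 1): not satisfied.
E2 (Δl = 0,±2, l_i+l_f ≥ 2, |Δm_l| ≤ 2): not satisfied.

neither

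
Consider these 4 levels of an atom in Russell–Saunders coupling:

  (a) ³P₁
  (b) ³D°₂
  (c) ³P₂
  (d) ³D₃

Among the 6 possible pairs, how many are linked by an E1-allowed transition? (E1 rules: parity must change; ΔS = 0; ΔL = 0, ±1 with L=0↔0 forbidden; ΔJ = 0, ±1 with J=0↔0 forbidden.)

(a)–(b): allowed.
(a)–(c): forbidden (parity).
(a)–(d): forbidden (parity, ΔJ).
(b)–(c): allowed.
(b)–(d): allowed.
(c)–(d): forbidden (parity).
Allowed pairs: 3 of 6.

3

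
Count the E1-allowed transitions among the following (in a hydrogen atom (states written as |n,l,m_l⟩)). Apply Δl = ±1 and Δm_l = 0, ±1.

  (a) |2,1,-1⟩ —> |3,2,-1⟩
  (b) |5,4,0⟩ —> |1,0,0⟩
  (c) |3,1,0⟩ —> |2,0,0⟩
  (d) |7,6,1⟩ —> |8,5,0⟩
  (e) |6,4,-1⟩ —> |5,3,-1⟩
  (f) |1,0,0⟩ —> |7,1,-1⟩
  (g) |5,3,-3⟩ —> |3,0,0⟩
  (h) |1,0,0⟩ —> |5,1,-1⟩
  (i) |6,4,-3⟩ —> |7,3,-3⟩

(a) allowed
(b) forbidden — Δl = -4 (E1 requires Δl = ±1)
(c) allowed
(d) allowed
(e) allowed
(f) allowed
(g) forbidden — Δl = -3 (E1 requires Δl = ±1); Δm_l = +3 (E1 requires Δm_l = 0, ±1)
(h) allowed
(i) allowed
Total allowed: 7 of 9.

7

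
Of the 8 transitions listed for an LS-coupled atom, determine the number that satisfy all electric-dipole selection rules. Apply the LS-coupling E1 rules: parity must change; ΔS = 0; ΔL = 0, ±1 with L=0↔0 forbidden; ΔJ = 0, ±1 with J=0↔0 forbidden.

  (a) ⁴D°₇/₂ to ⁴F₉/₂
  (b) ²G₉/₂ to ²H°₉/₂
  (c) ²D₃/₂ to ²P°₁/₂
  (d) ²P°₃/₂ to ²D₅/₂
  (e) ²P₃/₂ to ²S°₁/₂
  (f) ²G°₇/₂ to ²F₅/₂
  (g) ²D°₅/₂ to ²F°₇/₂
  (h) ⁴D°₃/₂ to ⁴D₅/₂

(a) allowed
(b) allowed
(c) allowed
(d) allowed
(e) allowed
(f) allowed
(g) forbidden (parity fails)
(h) allowed
Total allowed: 7 of 8.

7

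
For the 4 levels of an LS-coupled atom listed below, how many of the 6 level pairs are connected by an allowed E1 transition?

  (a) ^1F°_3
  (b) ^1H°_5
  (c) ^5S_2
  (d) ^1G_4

(a)–(b): forbidden (parity, ΔL, ΔJ).
(a)–(c): forbidden (ΔS, ΔL).
(a)–(d): allowed.
(b)–(c): forbidden (ΔS, ΔL, ΔJ).
(b)–(d): allowed.
(c)–(d): forbidden (parity, ΔS, ΔL, ΔJ).
Allowed pairs: 2 of 6.

2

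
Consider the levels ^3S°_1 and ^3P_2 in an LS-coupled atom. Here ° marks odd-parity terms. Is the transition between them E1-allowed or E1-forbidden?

allowed

Parity must change: odd → even — ✓.
ΔS = 0: S: 1 → 1 — ✓.
ΔL = 0, ±1 (not L=0↔0): L: 0 → 1, ΔL = +1 — ✓.
ΔJ = 0, ±1 (not J=0↔0): J: 1 → 2, ΔJ = +1 — ✓.
All four E1 rules are satisfied.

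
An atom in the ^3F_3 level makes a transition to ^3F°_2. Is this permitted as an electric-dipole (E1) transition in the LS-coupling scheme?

allowed

Parity must change: even → odd — ✓.
ΔS = 0: S: 1 → 1 — ✓.
ΔL = 0, ±1 (not L=0↔0): L: 3 → 3, ΔL = +0 — ✓.
ΔJ = 0, ±1 (not J=0↔0): J: 3 → 2, ΔJ = -1 — ✓.
All four E1 rules are satisfied.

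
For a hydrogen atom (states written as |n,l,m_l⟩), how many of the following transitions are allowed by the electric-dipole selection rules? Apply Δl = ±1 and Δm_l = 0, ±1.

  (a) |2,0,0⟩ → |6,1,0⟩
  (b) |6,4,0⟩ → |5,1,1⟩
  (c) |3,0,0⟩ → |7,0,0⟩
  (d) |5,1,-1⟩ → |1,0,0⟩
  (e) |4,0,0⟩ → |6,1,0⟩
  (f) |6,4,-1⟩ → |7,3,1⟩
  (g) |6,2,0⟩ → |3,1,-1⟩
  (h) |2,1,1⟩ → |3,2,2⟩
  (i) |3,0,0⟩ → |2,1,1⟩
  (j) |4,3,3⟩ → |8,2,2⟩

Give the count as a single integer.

(a) allowed
(b) forbidden — Δl = -3 (E1 requires Δl = ±1)
(c) forbidden — Δl = +0 (E1 requires Δl = ±1)
(d) allowed
(e) allowed
(f) forbidden — Δm_l = +2 (E1 requires Δm_l = 0, ±1)
(g) allowed
(h) allowed
(i) allowed
(j) allowed
Total allowed: 7 of 10.

7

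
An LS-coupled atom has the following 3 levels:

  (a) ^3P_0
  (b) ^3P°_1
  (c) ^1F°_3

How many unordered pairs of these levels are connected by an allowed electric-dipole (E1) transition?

(a)–(b): allowed.
(a)–(c): forbidden (ΔS, ΔL, ΔJ).
(b)–(c): forbidden (parity, ΔS, ΔL, ΔJ).
Allowed pairs: 1 of 3.

1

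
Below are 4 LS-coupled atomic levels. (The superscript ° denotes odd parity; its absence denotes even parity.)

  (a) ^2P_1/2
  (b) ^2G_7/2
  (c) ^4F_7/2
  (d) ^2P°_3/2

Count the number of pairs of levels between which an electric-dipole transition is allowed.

1

(a)–(b): forbidden (parity, ΔL, ΔJ).
(a)–(c): forbidden (parity, ΔS, ΔL, ΔJ).
(a)–(d): allowed.
(b)–(c): forbidden (parity, ΔS).
(b)–(d): forbidden (ΔL, ΔJ).
(c)–(d): forbidden (ΔS, ΔL, ΔJ).
Allowed pairs: 1 of 6.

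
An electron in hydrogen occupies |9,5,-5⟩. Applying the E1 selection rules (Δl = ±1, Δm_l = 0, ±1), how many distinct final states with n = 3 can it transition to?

E1 requires l_f ∈ {4, 6}, but neither lies in [0, 2], so no final state is reachable.
Total: 0.

0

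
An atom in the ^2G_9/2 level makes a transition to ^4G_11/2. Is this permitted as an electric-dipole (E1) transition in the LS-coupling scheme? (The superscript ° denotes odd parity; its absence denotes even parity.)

forbidden

Initial level: S=1/2, L=4, J=9/2, parity even. Final level: S=3/2, L=4, J=11/2, parity even.
Parity must change: even → even — violated.
ΔS = 0: S: 1/2 → 3/2 — violated.
ΔL = 0, ±1 (not L=0↔0): L: 4 → 4, ΔL = +0 — satisfied.
ΔJ = 0, ±1 (not J=0↔0): J: 9/2 → 11/2, ΔJ = +1 — satisfied.
Rule(s) violated: parity, ΔS.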